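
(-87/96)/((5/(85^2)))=-41905/32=-1309.53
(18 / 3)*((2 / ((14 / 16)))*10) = 137.14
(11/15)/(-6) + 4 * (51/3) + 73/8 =27721/360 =77.00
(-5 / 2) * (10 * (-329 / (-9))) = -913.89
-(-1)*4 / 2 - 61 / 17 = -27 / 17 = -1.59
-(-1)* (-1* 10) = -10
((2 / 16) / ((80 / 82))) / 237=41 / 75840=0.00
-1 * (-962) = 962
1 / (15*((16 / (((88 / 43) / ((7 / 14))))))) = 11 / 645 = 0.02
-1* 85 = -85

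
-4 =-4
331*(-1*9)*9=-26811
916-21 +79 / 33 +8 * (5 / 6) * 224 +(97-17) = 2470.73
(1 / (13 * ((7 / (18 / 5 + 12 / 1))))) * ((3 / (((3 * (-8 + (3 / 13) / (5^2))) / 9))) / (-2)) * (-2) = -3510 / 18179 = -0.19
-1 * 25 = -25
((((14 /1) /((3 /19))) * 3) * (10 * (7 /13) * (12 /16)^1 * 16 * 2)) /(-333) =-148960 /1443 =-103.23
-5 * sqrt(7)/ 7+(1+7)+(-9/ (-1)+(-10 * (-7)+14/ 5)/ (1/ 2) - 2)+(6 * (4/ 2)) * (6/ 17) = 14011/ 85 - 5 * sqrt(7)/ 7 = 162.95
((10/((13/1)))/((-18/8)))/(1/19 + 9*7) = -380/70083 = -0.01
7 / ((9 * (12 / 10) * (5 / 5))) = 35 / 54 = 0.65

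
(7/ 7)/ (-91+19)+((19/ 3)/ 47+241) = 815953/ 3384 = 241.12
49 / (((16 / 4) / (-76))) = -931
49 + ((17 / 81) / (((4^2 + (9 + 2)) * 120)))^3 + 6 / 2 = 939925497408772913 / 18075490334784000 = 52.00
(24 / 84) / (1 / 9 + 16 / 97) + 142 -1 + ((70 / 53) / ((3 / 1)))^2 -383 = -10268662448 / 42649047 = -240.77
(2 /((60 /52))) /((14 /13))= 169 /105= 1.61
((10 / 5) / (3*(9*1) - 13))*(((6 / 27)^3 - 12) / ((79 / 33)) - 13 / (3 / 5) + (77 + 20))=192862 / 19197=10.05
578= 578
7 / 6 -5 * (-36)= 1087 / 6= 181.17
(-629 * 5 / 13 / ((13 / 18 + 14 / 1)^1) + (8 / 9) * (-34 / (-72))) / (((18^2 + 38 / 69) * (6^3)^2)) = -2569261 / 2429585434224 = -0.00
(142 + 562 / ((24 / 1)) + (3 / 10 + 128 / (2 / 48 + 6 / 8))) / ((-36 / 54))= -373237 / 760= -491.10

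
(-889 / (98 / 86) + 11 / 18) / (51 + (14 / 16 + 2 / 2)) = -392884 / 26649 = -14.74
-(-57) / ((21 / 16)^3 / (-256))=-19922944 / 3087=-6453.82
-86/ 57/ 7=-0.22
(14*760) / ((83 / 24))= 3076.63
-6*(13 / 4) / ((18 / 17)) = -221 / 12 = -18.42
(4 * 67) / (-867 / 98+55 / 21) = -78792 / 1831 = -43.03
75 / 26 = 2.88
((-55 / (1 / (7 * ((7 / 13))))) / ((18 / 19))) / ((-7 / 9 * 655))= 1463 / 3406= 0.43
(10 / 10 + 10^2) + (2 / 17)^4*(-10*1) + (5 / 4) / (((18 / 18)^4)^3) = 34159449 / 334084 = 102.25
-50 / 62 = -25 / 31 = -0.81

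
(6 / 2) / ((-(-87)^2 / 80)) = -80 / 2523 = -0.03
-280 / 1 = -280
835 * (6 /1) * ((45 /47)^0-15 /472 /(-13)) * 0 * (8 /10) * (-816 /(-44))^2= 0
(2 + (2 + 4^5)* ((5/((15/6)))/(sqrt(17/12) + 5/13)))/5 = -1595414/12865 + 693576* sqrt(51)/12865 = 261.00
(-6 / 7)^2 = 36 / 49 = 0.73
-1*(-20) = 20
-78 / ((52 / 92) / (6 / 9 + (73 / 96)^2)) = -263879 / 1536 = -171.80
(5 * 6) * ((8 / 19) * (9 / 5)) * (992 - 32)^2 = 398131200 / 19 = 20954273.68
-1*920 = -920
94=94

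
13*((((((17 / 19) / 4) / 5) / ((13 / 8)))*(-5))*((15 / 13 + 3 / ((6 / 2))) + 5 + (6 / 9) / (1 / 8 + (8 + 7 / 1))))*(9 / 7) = -3464634 / 209209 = -16.56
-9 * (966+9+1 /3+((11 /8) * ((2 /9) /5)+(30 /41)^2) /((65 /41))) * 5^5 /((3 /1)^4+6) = -58505986375 /185484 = -315423.36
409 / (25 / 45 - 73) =-5.65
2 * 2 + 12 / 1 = 16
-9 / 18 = -1 / 2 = -0.50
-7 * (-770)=5390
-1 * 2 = -2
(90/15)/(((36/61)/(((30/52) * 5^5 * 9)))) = 164963.94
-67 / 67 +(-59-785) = -845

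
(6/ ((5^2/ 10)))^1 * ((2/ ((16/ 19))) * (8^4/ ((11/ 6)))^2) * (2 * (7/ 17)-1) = -51640270848/ 10285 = -5020930.56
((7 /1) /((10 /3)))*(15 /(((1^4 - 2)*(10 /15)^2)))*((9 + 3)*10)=-8505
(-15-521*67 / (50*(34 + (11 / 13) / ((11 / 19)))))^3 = -41735.87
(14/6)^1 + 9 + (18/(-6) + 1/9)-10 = -14/9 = -1.56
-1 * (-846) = 846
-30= -30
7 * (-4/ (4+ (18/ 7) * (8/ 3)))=-49/ 19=-2.58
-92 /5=-18.40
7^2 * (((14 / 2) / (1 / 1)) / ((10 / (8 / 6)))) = 686 / 15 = 45.73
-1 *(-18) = 18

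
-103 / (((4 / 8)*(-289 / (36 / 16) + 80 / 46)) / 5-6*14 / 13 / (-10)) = 1385865 / 161788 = 8.57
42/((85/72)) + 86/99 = 306686/8415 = 36.45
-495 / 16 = -30.94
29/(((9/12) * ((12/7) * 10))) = 2.26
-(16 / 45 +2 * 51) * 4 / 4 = -4606 / 45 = -102.36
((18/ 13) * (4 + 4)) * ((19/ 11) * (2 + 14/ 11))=98496/ 1573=62.62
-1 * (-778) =778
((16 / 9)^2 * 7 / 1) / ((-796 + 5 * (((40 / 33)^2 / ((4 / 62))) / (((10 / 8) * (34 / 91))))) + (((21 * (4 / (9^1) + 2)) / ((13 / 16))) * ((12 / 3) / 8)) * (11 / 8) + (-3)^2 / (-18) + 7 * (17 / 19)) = -1820955136 / 41400822501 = -0.04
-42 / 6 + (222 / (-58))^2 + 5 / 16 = 107149 / 13456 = 7.96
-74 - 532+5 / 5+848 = 243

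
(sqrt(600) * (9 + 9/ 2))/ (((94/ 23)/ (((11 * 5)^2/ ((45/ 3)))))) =626175 * sqrt(6)/ 94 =16317.12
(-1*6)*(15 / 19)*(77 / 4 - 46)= 4815 / 38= 126.71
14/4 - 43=-79/2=-39.50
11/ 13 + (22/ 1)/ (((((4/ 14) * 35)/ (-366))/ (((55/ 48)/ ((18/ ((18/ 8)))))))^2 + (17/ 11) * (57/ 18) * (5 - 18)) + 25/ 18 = 75929170687/ 40194405810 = 1.89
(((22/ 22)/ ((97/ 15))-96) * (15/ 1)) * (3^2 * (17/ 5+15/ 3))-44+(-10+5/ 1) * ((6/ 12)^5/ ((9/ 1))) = -3037555493/ 27936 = -108732.66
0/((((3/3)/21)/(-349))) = 0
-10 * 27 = -270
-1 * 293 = -293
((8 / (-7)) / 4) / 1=-2 / 7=-0.29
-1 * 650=-650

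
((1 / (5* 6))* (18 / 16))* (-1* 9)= -27 / 80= -0.34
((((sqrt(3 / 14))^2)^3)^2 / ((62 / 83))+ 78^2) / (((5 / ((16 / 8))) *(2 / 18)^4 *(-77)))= -3726912114360639 / 17973002432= -207361.69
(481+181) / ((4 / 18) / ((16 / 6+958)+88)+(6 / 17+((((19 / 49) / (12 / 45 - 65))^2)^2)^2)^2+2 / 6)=1445.06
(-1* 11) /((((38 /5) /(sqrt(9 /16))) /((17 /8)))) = -2805 /1216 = -2.31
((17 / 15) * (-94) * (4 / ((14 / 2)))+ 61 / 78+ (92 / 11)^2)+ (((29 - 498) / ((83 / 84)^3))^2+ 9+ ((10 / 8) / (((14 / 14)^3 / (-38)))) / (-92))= 236367.87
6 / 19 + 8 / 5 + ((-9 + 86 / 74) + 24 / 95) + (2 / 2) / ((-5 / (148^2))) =-3083688 / 703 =-4386.47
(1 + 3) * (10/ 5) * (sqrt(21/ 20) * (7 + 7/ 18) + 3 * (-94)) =-2256 + 266 * sqrt(105)/ 45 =-2195.43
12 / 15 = 4 / 5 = 0.80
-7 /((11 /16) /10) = -1120 /11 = -101.82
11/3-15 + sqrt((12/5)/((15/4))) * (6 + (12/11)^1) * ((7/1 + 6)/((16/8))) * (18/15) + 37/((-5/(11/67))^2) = 122042047/3703425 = 32.95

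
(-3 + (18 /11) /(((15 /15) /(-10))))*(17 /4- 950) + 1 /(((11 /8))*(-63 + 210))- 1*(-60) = 118837625 /6468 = 18373.16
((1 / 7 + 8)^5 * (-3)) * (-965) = 1741898505015 / 16807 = 103641250.97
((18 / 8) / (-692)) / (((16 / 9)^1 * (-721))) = 81 / 31931648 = 0.00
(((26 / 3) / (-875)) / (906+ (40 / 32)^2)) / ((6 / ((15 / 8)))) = -2 / 586425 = -0.00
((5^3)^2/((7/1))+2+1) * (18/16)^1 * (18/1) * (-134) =-42455421/7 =-6065060.14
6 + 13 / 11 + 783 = 790.18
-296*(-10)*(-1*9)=-26640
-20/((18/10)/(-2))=200/9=22.22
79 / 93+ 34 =3241 / 93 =34.85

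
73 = 73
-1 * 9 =-9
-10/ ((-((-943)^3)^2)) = 10/ 703185904159105249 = 0.00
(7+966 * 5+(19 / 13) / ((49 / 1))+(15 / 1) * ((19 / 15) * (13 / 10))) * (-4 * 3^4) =-1575200.46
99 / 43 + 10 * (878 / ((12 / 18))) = 566409 / 43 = 13172.30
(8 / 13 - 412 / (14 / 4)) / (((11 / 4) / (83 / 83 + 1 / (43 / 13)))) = -340992 / 6149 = -55.45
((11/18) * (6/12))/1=11/36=0.31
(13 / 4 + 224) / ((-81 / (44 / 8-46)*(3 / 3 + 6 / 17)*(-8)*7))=-15453 / 10304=-1.50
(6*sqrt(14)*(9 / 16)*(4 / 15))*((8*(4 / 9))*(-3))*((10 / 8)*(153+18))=-2052*sqrt(14)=-7677.88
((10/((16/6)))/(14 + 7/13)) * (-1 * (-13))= 3.35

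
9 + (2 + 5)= 16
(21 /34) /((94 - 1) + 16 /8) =21 /3230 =0.01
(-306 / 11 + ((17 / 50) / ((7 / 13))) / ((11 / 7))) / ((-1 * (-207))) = -15079 / 113850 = -0.13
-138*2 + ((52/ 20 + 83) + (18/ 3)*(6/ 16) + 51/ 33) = -41053/ 220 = -186.60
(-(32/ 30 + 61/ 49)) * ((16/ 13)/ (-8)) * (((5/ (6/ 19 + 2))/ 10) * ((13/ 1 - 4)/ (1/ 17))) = 1646331/ 140140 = 11.75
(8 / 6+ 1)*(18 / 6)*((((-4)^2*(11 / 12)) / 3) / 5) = 308 / 45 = 6.84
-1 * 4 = -4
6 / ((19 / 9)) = 2.84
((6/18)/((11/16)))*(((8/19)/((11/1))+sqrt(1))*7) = 24304/6897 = 3.52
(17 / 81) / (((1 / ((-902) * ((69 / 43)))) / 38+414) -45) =13401916 / 23562932211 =0.00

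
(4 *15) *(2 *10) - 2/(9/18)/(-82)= 1200.05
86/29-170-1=-4873/29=-168.03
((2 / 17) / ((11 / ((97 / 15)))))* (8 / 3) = 1552 / 8415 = 0.18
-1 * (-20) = 20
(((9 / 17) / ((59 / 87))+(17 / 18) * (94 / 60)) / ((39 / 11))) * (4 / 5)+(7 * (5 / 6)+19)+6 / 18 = 1355932849 / 52807950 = 25.68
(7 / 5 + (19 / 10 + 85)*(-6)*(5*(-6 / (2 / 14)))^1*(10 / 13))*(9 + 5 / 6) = 323012669 / 390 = 828237.61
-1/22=-0.05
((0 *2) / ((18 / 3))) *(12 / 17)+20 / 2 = 10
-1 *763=-763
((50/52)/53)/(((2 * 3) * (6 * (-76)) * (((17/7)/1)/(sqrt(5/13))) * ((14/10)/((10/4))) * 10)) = -125 * sqrt(65)/3332863872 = -0.00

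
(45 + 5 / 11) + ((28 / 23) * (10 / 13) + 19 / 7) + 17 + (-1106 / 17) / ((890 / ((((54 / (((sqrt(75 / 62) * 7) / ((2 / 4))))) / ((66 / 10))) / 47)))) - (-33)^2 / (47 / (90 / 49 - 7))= 1406894331 / 7574567 - 237 * sqrt(186) / 3911105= 185.74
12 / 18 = 2 / 3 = 0.67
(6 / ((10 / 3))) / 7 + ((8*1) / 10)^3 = 673 / 875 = 0.77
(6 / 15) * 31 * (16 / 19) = 992 / 95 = 10.44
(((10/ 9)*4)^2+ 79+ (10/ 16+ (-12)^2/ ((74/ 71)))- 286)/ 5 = -1161871/ 119880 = -9.69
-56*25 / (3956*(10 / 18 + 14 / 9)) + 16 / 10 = 134578 / 93955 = 1.43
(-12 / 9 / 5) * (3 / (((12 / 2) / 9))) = -6 / 5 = -1.20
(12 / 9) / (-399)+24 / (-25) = -0.96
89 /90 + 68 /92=3577 /2070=1.73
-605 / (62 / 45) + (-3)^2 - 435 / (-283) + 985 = 9763019 / 17546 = 556.42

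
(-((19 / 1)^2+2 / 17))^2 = 37687321 / 289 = 130405.96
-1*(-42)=42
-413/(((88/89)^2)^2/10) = -129562727665/29984768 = -4320.95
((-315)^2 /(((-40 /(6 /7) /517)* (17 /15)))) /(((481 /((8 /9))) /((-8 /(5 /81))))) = 1899540720 /8177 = 232302.89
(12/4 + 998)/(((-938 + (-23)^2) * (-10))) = 1001/4090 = 0.24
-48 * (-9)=432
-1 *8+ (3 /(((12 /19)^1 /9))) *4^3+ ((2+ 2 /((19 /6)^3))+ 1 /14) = 262163887 /96026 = 2730.13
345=345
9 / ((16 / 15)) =135 / 16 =8.44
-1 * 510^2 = -260100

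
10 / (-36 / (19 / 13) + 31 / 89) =-16910 / 41063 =-0.41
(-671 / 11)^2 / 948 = 3721 / 948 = 3.93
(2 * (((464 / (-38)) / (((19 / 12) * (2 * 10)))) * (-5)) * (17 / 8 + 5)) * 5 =2610 / 19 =137.37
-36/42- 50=-356/7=-50.86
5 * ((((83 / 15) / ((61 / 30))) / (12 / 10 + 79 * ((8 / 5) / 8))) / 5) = 166 / 1037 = 0.16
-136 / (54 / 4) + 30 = 538 / 27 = 19.93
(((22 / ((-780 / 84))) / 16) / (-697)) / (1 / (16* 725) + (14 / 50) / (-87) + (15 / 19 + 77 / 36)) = 0.00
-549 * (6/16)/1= -1647/8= -205.88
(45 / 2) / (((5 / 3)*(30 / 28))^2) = 882 / 125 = 7.06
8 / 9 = 0.89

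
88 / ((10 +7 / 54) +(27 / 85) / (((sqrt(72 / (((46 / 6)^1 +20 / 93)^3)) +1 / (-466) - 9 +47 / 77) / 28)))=107205570290926189716480 * sqrt(136338) / 762027708896329839933508453 +7395644152325126141881248240 / 762027708896329839933508453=9.76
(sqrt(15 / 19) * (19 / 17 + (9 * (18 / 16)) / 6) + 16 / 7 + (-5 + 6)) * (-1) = -23 / 7 -763 * sqrt(285) / 5168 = -5.78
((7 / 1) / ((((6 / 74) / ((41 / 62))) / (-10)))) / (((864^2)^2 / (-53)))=2814035 / 51824833855488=0.00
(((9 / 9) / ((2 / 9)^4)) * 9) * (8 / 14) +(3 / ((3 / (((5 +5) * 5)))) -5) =60309 / 28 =2153.89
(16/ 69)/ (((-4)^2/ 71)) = 71/ 69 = 1.03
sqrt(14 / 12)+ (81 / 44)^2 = sqrt(42) / 6+ 6561 / 1936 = 4.47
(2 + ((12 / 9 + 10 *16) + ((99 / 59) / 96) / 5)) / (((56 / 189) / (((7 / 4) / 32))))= 291419037 / 9666560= 30.15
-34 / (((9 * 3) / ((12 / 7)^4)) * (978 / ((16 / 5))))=-69632 / 1956815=-0.04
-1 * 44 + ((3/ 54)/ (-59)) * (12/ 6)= -23365/ 531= -44.00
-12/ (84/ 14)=-2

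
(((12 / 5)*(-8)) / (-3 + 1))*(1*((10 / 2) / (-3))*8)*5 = -640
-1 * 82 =-82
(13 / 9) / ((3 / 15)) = 65 / 9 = 7.22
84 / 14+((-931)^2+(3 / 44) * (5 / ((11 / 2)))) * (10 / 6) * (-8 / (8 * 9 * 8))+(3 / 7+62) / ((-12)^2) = -1834778035 / 91476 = -20057.48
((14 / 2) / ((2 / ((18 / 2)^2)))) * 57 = 32319 / 2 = 16159.50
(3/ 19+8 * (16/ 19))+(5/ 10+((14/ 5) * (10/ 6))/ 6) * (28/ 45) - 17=-71642/ 7695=-9.31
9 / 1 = 9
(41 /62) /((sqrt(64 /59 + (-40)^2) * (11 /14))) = 7 * sqrt(2419) /16368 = 0.02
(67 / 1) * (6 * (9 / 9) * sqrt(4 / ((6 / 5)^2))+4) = 938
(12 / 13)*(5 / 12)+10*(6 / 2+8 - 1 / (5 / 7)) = 1253 / 13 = 96.38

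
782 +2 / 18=7039 / 9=782.11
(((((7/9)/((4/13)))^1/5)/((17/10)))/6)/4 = 0.01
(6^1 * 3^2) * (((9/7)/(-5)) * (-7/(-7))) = -486/35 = -13.89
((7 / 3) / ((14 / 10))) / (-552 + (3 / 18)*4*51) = -5 / 1554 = -0.00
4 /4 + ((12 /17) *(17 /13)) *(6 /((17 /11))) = 1013 /221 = 4.58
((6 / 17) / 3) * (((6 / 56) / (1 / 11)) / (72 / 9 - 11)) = -0.05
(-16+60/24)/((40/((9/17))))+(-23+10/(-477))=-23.20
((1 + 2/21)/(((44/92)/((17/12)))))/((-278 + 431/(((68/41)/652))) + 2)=152881/7971387732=0.00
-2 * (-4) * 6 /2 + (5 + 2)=31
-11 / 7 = -1.57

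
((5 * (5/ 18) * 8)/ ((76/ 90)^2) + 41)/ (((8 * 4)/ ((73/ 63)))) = 106507/ 51984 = 2.05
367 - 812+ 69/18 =-2647/6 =-441.17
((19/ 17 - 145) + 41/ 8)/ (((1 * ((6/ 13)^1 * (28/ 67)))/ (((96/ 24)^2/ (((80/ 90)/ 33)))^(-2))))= -16436641/ 8061596928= -0.00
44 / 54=22 / 27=0.81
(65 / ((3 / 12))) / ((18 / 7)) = 910 / 9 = 101.11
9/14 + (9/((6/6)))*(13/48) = 345/112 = 3.08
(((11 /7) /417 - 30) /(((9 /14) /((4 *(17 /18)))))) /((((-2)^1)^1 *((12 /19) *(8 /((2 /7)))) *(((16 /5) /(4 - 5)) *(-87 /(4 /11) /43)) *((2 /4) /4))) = 6080534755 /2715265476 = 2.24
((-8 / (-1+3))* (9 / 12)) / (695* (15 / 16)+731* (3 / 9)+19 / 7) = -1008 / 301709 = -0.00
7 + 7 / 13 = 98 / 13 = 7.54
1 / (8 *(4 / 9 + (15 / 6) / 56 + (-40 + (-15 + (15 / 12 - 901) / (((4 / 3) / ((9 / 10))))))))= -1260 / 6671369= -0.00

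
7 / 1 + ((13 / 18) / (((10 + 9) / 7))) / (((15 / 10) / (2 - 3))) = 3500 / 513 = 6.82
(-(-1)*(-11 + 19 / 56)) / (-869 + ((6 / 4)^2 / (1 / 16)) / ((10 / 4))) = 2985 / 239288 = 0.01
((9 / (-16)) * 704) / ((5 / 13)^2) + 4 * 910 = 24076 / 25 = 963.04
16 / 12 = 1.33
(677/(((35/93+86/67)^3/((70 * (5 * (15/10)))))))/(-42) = -1850.26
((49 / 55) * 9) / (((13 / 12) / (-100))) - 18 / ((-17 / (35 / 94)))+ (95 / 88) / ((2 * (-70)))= -18932927113 / 25593568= -739.75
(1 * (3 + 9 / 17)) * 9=31.76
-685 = -685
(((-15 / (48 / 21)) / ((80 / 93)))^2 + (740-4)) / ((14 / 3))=156146115 / 917504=170.19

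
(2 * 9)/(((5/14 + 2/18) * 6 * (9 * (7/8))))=48/59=0.81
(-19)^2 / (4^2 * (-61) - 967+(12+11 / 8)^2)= -23104 / 112903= -0.20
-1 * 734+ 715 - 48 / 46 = -461 / 23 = -20.04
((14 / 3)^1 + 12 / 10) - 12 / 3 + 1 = 43 / 15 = 2.87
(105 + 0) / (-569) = -0.18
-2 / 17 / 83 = -2 / 1411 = -0.00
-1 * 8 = -8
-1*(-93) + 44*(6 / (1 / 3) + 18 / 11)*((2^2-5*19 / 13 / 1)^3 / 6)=-11244687 / 2197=-5118.20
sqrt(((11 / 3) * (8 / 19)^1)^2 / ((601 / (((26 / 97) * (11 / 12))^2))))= 6292 * sqrt(601) / 9968787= 0.02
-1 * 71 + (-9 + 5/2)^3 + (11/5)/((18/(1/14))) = -870953/2520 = -345.62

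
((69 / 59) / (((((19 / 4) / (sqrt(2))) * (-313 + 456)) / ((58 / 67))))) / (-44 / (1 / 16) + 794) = 2668 * sqrt(2) / 161104515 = 0.00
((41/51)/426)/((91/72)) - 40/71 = -61716/109837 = -0.56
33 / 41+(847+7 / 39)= 1355927 / 1599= 847.98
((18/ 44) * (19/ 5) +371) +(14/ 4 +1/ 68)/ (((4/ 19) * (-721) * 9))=36165646669/ 97075440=372.55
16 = 16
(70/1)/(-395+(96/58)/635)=-1289050/7273877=-0.18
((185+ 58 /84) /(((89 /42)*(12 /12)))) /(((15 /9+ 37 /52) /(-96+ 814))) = 26455.99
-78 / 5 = -15.60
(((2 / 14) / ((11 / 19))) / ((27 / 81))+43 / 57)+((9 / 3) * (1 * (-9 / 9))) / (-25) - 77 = -8271658 / 109725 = -75.39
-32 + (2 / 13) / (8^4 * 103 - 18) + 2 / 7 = -608758403 / 19195085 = -31.71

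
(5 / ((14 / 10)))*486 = 12150 / 7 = 1735.71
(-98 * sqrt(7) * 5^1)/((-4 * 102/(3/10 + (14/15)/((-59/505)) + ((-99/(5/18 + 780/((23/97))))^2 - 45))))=-1695353987749172639 * sqrt(7)/26792574784777080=-167.42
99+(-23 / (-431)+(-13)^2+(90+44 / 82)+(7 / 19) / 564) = 67903590085 / 189362436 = 358.59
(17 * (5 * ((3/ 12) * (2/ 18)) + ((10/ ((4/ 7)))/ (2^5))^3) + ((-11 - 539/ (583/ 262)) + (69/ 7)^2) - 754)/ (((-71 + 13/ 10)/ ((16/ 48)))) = 27722688213845/ 6405874384896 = 4.33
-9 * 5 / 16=-2.81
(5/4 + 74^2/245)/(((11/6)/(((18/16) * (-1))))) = -624483/43120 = -14.48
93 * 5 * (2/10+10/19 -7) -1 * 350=-62078/19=-3267.26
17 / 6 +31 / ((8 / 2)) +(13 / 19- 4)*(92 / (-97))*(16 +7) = 1833757 / 22116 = 82.92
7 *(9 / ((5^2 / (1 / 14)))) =9 / 50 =0.18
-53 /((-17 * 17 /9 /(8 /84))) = 318 /2023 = 0.16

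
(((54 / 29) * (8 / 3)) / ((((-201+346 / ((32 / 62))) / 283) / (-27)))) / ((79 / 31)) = -272875392 / 8602705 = -31.72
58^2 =3364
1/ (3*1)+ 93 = 280/ 3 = 93.33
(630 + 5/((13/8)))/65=1646/169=9.74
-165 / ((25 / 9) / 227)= -67419 / 5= -13483.80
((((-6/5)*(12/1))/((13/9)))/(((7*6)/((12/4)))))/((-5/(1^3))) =324/2275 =0.14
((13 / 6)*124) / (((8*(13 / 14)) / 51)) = 3689 / 2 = 1844.50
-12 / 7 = -1.71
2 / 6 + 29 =29.33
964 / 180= 241 / 45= 5.36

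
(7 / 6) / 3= 7 / 18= 0.39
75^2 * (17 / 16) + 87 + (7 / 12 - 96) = 5968.15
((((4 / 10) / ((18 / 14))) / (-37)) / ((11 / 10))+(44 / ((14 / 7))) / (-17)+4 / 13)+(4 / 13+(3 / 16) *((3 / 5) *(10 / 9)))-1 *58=-379254253 / 6476184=-58.56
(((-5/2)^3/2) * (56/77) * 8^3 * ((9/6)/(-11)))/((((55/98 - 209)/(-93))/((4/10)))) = 58329600/823889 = 70.80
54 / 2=27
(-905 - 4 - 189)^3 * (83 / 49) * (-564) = 61967534423904 / 49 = 1264643559671.51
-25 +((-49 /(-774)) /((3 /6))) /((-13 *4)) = -503149 /20124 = -25.00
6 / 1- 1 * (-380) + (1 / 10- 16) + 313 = 6831 / 10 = 683.10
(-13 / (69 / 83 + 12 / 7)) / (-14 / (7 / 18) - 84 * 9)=7553 / 1171368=0.01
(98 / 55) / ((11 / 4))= 392 / 605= 0.65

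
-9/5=-1.80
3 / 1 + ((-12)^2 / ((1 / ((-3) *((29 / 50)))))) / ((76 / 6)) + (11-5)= -5121 / 475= -10.78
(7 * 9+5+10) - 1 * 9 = 69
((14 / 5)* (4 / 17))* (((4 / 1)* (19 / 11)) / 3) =4256 / 2805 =1.52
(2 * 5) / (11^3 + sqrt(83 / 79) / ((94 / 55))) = 76784840 / 10220060129 - 4700 * sqrt(6557) / 112420661419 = 0.01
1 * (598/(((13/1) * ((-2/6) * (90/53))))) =-1219/15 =-81.27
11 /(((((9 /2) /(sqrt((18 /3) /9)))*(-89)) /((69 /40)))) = -0.04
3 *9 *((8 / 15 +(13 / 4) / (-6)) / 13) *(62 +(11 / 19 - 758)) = 118917 / 9880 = 12.04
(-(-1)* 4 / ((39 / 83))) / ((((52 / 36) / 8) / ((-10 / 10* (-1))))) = 7968 / 169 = 47.15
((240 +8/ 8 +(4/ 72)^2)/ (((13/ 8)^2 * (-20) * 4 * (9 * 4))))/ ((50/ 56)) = -109319/ 3080025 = -0.04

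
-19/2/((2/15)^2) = -4275/8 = -534.38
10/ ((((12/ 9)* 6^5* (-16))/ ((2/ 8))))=-5/ 331776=-0.00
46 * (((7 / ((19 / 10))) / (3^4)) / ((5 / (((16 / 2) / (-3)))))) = -5152 / 4617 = -1.12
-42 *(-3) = 126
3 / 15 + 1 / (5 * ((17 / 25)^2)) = 914 / 1445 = 0.63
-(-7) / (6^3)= 0.03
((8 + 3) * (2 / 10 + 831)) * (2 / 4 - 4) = -32001.20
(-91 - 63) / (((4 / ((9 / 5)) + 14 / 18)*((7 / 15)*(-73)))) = 110 / 73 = 1.51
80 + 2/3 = 242/3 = 80.67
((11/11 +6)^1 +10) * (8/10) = 68/5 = 13.60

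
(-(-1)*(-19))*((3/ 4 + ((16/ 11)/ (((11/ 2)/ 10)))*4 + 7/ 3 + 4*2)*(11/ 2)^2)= -597607/ 48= -12450.15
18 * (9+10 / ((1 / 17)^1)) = 3222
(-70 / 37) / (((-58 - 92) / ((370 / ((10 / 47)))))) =329 / 15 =21.93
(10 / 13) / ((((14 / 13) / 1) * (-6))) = -5 / 42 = -0.12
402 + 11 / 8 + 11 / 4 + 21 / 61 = 198357 / 488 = 406.47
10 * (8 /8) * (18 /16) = 45 /4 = 11.25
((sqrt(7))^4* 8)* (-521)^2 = 106404872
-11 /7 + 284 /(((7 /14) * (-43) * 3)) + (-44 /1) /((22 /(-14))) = 19889 /903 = 22.03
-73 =-73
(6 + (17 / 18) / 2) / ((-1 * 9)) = -233 / 324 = -0.72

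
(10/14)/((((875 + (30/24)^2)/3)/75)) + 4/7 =988/1309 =0.75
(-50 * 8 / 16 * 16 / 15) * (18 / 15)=-32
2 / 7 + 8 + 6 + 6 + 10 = 212 / 7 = 30.29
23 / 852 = 0.03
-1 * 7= -7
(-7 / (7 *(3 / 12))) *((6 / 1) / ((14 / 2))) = -3.43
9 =9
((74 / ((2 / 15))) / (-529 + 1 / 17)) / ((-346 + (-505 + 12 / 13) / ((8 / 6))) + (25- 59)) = 122655 / 88613912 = 0.00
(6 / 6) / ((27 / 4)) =4 / 27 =0.15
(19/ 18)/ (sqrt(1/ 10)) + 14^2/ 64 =49/ 16 + 19*sqrt(10)/ 18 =6.40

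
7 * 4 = 28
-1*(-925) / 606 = 925 / 606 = 1.53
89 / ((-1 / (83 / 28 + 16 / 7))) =-1869 / 4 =-467.25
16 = 16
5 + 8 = 13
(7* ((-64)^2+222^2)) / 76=93415 / 19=4916.58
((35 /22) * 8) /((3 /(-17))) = -2380 /33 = -72.12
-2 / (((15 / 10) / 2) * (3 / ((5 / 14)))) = -20 / 63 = -0.32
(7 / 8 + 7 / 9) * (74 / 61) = 2.01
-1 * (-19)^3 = 6859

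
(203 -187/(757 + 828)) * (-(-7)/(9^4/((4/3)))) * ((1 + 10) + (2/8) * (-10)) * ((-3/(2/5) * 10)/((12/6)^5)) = -11958310/2079837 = -5.75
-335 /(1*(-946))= 335 /946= 0.35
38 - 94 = -56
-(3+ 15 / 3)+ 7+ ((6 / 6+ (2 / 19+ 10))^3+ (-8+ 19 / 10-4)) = 93177961 / 68590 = 1358.48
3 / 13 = 0.23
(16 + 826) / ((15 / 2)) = 1684 / 15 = 112.27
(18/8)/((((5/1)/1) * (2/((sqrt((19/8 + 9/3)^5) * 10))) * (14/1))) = 16641 * sqrt(86)/14336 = 10.76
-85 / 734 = -0.12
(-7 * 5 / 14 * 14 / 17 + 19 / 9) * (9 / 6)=4 / 51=0.08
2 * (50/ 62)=50/ 31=1.61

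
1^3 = 1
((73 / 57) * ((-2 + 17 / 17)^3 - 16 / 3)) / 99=-0.08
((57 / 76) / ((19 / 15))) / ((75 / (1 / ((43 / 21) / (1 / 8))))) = 63 / 130720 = 0.00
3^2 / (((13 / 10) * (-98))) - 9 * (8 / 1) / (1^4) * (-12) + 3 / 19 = 10458048 / 12103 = 864.09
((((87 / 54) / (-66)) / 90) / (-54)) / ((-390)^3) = -29 / 342488923920000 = -0.00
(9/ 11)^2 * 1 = 81/ 121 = 0.67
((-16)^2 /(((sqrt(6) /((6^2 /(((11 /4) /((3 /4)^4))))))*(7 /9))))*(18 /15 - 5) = -332424*sqrt(6) /385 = -2114.98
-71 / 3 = -23.67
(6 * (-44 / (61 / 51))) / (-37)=13464 / 2257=5.97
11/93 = 0.12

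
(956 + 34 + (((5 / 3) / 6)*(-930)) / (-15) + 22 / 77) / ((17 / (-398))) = -25262254 / 1071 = -23587.54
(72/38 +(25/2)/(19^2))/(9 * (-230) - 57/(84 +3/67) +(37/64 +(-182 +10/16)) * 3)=-83669152/113318886613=-0.00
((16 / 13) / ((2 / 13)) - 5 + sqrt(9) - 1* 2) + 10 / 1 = 14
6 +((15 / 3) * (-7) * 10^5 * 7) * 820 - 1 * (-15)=-20089999979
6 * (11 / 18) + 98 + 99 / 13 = 4262 / 39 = 109.28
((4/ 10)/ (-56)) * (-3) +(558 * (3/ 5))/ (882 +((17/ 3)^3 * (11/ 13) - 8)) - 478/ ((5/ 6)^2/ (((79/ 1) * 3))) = -41202431106681/ 252571900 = -163131.49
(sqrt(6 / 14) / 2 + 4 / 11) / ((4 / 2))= sqrt(21) / 28 + 2 / 11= 0.35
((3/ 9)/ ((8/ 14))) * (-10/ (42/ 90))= -25/ 2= -12.50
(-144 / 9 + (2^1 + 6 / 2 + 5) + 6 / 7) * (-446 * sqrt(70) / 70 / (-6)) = -1338 * sqrt(70) / 245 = -45.69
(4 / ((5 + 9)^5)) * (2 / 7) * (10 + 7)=17 / 470596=0.00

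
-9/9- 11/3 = -14/3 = -4.67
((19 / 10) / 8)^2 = 361 / 6400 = 0.06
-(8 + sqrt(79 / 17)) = -10.16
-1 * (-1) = 1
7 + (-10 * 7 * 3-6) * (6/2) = -641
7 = 7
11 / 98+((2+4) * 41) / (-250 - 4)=-10657 / 12446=-0.86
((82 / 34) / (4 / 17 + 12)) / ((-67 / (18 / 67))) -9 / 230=-0.04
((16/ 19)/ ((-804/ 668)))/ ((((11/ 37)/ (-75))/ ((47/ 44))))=29041300/ 154033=188.54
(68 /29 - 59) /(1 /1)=-1643 /29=-56.66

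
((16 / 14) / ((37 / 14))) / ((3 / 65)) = 1040 / 111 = 9.37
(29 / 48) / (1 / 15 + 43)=145 / 10336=0.01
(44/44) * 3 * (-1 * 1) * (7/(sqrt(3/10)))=-7 * sqrt(30)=-38.34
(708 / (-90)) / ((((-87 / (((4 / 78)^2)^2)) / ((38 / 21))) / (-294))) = -1004416 / 3019040505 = -0.00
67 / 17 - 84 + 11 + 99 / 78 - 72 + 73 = -29521 / 442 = -66.79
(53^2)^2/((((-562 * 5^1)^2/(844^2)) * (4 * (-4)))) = -351292104601/7896100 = -44489.32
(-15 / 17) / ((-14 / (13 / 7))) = 195 / 1666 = 0.12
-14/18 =-7/9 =-0.78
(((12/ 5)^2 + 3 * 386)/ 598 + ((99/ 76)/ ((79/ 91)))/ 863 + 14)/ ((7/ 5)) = 47513913563/ 4171068860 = 11.39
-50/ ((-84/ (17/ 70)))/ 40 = 0.00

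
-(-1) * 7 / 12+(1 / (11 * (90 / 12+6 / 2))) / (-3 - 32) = 18857 / 32340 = 0.58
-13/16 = -0.81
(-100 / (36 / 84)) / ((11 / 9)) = -190.91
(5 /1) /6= 5 /6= 0.83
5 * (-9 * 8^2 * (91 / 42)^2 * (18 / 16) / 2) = -7605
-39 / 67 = -0.58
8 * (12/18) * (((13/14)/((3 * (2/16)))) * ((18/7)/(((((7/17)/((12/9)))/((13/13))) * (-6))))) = -56576/3087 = -18.33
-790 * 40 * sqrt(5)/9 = -31600 * sqrt(5)/9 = -7851.08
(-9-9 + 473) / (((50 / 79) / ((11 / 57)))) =79079 / 570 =138.74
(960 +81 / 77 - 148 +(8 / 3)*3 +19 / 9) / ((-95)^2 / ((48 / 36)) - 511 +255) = 2281808 / 18053343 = 0.13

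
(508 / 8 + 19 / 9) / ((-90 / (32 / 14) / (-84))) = 18896 / 135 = 139.97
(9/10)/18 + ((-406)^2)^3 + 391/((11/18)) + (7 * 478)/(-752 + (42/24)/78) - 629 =231173665654434997441247/51615740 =4478743609109062.42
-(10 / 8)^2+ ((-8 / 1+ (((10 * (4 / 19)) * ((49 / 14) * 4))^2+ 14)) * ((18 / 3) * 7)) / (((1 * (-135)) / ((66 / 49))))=-223246889 / 606480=-368.10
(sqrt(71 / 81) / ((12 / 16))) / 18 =2 * sqrt(71) / 243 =0.07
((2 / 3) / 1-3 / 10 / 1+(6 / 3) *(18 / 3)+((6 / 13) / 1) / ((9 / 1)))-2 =10.42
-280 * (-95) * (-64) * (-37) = 62988800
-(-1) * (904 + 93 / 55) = 49813 / 55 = 905.69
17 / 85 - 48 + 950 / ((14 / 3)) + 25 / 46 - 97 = 95497 / 1610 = 59.31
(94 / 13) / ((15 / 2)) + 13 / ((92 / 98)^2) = 15.72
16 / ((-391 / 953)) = -15248 / 391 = -39.00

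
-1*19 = -19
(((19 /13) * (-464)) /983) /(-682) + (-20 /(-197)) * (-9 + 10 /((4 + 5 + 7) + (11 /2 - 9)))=-713784420 /858454883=-0.83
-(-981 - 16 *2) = 1013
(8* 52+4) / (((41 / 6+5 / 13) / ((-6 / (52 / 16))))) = -60480 / 563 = -107.42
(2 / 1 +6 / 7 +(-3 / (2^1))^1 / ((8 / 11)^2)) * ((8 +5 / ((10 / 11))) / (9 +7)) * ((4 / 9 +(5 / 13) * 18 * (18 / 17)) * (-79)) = -8704299 / 792064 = -10.99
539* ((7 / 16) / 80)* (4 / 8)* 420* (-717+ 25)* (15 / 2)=-205609635 / 64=-3212650.55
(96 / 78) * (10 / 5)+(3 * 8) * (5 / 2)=812 / 13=62.46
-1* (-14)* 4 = 56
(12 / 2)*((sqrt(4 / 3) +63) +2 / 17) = 4*sqrt(3) +6438 / 17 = 385.63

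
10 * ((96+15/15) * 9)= 8730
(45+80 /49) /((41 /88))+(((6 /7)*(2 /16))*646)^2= 39301721 /8036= 4890.71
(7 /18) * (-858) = -1001 /3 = -333.67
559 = 559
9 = 9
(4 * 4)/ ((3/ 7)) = 112/ 3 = 37.33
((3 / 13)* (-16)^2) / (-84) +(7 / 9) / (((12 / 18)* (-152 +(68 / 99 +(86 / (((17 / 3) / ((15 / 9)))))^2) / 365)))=-2781522353 / 3911787152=-0.71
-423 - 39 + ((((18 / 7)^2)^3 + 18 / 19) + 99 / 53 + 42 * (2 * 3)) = 9704610453 / 118472543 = 81.91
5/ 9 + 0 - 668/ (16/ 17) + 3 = -25423/ 36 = -706.19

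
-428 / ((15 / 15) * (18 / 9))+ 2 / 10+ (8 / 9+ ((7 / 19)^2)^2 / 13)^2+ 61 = -152.01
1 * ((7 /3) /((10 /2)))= 7 /15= 0.47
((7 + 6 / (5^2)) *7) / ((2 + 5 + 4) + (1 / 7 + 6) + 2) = 8869 / 3350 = 2.65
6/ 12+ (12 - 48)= -71/ 2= -35.50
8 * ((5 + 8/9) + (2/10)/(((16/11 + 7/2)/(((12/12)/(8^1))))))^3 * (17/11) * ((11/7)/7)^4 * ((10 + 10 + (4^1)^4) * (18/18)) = 804762618584556632099/453534256809411750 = 1774.43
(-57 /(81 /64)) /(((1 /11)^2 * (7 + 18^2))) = -147136 /8937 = -16.46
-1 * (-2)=2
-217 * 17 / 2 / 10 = -3689 / 20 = -184.45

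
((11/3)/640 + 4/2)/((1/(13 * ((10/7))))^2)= 3254095/4704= 691.77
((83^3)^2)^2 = 106890007738661124410161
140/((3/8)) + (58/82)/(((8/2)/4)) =46007/123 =374.04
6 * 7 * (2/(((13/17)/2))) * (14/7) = 439.38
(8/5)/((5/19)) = 152/25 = 6.08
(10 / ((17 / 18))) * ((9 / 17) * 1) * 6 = 9720 / 289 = 33.63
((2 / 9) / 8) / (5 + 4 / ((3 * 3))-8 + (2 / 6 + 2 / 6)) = -0.01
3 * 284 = 852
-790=-790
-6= -6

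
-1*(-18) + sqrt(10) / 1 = sqrt(10) + 18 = 21.16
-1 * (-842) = 842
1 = 1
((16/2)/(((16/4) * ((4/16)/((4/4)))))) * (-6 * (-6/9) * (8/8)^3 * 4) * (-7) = -896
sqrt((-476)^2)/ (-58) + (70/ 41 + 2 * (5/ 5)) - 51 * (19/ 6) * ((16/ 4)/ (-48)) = 255647/ 28536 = 8.96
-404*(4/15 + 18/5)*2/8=-5858/15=-390.53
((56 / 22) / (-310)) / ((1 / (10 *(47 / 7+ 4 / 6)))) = -20 / 33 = -0.61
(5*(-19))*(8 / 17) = -760 / 17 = -44.71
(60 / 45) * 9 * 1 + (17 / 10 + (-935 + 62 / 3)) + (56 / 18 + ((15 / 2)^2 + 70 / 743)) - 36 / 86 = -4839870641 / 5750820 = -841.60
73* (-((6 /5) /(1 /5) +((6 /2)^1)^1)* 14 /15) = -3066 /5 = -613.20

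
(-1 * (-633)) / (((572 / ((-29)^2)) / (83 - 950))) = -461550051 / 572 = -806905.68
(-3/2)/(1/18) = -27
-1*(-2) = 2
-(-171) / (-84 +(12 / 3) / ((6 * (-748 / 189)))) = -21318 / 10493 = -2.03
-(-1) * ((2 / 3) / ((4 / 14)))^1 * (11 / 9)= 77 / 27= 2.85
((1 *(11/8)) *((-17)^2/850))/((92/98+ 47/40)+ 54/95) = 174097/998850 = 0.17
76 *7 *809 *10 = 4303880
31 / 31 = 1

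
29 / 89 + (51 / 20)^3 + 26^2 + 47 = 526813939 / 712000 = 739.91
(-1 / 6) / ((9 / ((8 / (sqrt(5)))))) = -4* sqrt(5) / 135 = -0.07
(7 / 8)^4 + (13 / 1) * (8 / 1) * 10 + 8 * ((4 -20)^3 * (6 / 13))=-749897235 / 53248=-14083.11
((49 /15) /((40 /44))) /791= 77 /16950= 0.00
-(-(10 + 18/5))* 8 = 544/5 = 108.80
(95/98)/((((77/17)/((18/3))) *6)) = 1615/7546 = 0.21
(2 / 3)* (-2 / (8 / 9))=-3 / 2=-1.50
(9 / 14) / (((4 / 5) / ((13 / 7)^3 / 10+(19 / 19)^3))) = 50643 / 38416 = 1.32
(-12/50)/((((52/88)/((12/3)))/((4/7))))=-2112/2275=-0.93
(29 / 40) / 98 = 29 / 3920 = 0.01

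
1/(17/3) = 3/17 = 0.18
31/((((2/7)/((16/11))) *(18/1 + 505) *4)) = 434/5753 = 0.08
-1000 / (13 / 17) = -17000 / 13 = -1307.69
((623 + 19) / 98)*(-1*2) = -642 / 49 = -13.10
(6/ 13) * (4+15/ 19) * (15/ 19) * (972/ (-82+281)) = 612360/ 71839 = 8.52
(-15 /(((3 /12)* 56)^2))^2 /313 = 225 /12024208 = 0.00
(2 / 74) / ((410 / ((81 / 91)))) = 81 / 1380470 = 0.00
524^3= 143877824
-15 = -15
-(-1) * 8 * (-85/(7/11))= -7480/7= -1068.57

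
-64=-64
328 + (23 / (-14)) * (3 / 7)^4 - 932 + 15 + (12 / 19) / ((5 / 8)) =-1877821411 / 3193330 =-588.04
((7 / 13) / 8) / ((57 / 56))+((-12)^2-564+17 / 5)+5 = -1524733 / 3705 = -411.53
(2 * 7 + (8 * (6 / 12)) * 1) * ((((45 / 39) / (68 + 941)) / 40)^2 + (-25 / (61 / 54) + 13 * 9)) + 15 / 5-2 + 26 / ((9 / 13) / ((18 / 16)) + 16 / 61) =1738.26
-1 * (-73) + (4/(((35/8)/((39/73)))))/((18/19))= 563497/7665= 73.52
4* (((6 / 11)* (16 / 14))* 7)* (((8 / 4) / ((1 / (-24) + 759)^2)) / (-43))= -221184 / 156934884425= -0.00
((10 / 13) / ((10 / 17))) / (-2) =-17 / 26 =-0.65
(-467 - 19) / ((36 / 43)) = -1161 / 2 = -580.50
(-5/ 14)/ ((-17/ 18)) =45/ 119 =0.38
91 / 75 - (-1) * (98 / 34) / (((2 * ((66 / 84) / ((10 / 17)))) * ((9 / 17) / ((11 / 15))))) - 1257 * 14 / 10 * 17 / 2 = -343230839 / 22950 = -14955.59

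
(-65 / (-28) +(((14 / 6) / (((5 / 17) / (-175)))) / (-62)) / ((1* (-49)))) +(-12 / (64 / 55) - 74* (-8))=583.55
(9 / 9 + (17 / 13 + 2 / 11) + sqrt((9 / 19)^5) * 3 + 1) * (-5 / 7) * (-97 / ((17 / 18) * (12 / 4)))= 2121390 * sqrt(19) / 816221 + 1452090 / 17017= 96.66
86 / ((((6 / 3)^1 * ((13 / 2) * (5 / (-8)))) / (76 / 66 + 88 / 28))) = -682496 / 15015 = -45.45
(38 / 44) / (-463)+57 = 57.00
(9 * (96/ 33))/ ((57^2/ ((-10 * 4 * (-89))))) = 113920/ 3971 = 28.69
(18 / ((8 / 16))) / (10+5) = 12 / 5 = 2.40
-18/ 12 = -3/ 2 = -1.50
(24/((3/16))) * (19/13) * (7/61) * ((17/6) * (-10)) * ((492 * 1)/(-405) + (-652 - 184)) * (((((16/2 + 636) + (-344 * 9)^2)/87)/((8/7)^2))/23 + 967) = 303357615932406784/128530233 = 2360204357.00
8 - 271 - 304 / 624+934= 26150 / 39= 670.51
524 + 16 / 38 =9964 / 19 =524.42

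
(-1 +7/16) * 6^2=-81/4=-20.25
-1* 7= -7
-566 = -566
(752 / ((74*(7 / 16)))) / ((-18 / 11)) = -33088 / 2331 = -14.19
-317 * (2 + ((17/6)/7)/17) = -26945/42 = -641.55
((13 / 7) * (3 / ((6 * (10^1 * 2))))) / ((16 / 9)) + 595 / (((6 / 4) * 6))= 2666653 / 40320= 66.14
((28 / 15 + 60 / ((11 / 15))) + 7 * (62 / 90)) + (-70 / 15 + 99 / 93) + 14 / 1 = 1517696 / 15345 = 98.90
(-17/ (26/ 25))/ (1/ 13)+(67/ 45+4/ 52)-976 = -1388713/ 1170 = -1186.93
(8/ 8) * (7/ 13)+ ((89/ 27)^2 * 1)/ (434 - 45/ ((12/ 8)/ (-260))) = 42121075/ 78033618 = 0.54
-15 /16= -0.94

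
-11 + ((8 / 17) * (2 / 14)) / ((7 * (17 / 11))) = -155683 / 14161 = -10.99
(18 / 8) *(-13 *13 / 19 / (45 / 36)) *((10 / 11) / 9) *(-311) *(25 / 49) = 2627950 / 10241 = 256.61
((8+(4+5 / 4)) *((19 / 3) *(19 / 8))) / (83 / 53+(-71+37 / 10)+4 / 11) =-55772695 / 18293232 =-3.05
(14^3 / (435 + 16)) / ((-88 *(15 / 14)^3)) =-941192 / 16743375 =-0.06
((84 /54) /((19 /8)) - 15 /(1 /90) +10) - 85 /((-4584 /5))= -349930559 /261288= -1339.25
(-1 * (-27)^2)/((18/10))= -405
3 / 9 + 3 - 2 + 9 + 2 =37 / 3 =12.33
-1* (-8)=8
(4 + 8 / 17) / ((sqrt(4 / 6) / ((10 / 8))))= 95 * sqrt(6) / 34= 6.84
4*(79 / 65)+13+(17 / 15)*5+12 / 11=52808 / 2145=24.62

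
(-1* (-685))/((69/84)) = 19180/23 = 833.91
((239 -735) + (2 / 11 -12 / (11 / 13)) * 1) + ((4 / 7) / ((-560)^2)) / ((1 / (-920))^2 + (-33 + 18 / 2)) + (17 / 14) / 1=-7089994519231 / 13935128914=-508.79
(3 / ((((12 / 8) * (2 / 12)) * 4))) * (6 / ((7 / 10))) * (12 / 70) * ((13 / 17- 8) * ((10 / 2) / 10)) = -13284 / 833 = -15.95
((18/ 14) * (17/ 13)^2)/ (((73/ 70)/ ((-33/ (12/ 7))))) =-1001385/ 24674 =-40.58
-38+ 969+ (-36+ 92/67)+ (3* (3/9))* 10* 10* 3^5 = 1688157/67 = 25196.37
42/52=21/26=0.81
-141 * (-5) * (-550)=-387750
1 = 1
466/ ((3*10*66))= 233/ 990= 0.24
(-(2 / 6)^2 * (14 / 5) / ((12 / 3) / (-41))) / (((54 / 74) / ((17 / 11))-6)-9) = -180523 / 822420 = -0.22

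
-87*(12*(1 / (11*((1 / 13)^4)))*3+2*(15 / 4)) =-178920459 / 22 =-8132748.14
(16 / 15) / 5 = 16 / 75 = 0.21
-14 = -14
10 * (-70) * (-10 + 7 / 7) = 6300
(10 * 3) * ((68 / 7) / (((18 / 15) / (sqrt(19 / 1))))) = 1700 * sqrt(19) / 7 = 1058.59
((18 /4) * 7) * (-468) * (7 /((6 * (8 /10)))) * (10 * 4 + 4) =-945945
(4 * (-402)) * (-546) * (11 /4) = 2414412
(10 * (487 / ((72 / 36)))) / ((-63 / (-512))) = 1246720 / 63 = 19789.21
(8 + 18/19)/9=170/171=0.99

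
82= 82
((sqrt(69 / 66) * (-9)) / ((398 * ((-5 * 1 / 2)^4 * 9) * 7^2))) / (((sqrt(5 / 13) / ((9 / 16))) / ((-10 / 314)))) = 9 * sqrt(32890) / 42099942500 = 0.00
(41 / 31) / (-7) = -41 / 217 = -0.19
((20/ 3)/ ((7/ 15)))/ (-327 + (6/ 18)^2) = -450/ 10297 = -0.04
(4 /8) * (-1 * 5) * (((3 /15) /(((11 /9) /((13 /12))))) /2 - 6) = 2601 /176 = 14.78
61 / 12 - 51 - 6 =-623 / 12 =-51.92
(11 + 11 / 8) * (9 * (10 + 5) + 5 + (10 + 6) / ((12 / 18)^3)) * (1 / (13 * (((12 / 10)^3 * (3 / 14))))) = 933625 / 1872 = 498.73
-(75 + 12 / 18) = -227 / 3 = -75.67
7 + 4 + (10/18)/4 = 401/36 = 11.14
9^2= 81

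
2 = 2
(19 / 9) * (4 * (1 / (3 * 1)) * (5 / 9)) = 380 / 243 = 1.56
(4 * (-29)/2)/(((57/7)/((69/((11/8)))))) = -74704/209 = -357.44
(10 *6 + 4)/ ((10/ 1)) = 32/ 5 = 6.40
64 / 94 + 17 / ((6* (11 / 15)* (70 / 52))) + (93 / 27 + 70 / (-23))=2960534 / 749133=3.95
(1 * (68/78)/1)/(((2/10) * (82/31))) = 2635/1599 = 1.65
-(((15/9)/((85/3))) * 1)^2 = -0.00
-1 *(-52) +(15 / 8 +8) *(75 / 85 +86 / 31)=371465 / 4216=88.11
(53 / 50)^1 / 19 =53 / 950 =0.06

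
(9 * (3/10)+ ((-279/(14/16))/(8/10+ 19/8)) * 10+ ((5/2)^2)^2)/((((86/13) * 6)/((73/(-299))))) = 4997131123/844052160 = 5.92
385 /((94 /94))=385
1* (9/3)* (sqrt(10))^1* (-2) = -6* sqrt(10) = -18.97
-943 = -943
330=330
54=54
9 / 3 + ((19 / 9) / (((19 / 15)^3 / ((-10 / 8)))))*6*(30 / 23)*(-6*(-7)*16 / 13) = -56376183 / 107939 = -522.30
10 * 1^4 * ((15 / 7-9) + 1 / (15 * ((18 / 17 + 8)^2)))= -2439071 / 35574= -68.56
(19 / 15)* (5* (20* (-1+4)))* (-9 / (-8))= 855 / 2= 427.50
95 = 95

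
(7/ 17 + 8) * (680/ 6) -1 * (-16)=2908/ 3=969.33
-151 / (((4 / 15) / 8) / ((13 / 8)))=-29445 / 4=-7361.25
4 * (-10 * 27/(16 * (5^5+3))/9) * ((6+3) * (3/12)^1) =-135/25024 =-0.01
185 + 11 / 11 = 186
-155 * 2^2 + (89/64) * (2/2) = -39591/64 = -618.61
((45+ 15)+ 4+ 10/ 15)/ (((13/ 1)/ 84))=5432/ 13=417.85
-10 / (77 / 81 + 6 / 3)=-810 / 239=-3.39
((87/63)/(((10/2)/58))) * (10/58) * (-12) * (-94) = 21808/7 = 3115.43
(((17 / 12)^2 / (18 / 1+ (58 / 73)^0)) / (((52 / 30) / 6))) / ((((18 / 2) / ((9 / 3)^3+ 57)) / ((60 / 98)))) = 7225 / 3458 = 2.09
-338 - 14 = -352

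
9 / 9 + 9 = 10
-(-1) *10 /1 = 10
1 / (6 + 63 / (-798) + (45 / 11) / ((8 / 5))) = 0.12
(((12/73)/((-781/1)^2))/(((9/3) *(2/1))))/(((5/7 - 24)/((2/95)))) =-28/689502964205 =-0.00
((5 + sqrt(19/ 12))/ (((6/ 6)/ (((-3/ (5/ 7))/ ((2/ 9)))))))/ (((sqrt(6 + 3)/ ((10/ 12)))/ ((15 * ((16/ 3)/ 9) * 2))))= -1400/ 3 -140 * sqrt(57)/ 9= -584.11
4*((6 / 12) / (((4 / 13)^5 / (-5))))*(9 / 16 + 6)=-194928825 / 8192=-23795.02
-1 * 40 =-40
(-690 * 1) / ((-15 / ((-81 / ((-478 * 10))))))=1863 / 2390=0.78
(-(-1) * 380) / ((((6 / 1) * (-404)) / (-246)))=3895 / 101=38.56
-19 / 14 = -1.36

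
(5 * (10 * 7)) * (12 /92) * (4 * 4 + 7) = 1050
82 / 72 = 41 / 36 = 1.14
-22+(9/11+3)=-200/11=-18.18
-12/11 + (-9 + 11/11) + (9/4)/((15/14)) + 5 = -219/110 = -1.99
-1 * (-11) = 11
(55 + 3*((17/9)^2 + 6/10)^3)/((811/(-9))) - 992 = -1985428790297/1995364125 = -995.02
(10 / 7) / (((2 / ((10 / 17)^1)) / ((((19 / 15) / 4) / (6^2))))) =95 / 25704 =0.00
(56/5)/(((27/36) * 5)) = 224/75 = 2.99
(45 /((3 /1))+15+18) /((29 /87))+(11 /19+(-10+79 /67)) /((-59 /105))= 11917068 /75107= 158.67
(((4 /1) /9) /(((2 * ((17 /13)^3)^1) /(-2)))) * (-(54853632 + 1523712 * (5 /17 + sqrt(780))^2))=89269207040 * sqrt(195) /250563 + 1052702660558848 /4259571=252113291.07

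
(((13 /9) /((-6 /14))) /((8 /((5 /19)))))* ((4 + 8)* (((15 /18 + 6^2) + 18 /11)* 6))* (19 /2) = -2917.29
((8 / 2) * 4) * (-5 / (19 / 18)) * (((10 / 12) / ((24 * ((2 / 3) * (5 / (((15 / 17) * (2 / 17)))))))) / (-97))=450 / 532627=0.00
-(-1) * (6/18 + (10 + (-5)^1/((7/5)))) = 142/21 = 6.76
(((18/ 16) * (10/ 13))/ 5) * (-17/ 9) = -0.33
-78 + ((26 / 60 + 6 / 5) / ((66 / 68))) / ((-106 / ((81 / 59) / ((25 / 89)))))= -671408733 / 8599250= -78.08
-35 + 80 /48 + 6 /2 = -91 /3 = -30.33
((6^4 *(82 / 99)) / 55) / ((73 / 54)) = 637632 / 44165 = 14.44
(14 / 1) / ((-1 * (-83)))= 14 / 83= 0.17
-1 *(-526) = 526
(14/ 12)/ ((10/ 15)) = 7/ 4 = 1.75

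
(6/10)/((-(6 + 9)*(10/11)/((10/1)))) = -11/25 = -0.44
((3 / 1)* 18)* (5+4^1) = 486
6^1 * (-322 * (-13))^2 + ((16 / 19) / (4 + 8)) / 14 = 41949094826 / 399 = 105135576.01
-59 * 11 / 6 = -649 / 6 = -108.17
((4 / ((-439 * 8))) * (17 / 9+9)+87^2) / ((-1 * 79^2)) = -1.21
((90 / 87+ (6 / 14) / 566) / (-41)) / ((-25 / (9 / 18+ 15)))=3687357 / 235540900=0.02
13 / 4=3.25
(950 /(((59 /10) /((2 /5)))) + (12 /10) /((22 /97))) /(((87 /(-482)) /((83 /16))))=-2003.11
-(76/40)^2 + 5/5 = -261/100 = -2.61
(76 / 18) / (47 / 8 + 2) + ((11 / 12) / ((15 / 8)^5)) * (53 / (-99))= 73910768 / 143521875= 0.51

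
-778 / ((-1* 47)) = 778 / 47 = 16.55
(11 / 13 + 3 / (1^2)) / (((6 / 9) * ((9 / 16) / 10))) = 4000 / 39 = 102.56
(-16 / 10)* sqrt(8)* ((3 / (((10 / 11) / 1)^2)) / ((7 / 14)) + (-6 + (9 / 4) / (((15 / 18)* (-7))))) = -2448* sqrt(2) / 875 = -3.96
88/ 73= 1.21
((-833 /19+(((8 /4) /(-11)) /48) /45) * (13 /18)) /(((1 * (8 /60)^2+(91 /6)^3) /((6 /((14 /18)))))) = -1929731505 /27561999773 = -0.07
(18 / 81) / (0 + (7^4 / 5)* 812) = 5 / 8773254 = 0.00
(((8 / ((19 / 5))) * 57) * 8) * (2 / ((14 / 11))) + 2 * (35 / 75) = 158498 / 105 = 1509.50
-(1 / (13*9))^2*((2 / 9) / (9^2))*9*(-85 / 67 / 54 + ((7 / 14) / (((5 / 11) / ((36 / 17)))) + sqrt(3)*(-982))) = -709139 / 170496015885 + 1964*sqrt(3) / 1108809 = 0.00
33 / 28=1.18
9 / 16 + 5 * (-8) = -631 / 16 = -39.44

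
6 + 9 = 15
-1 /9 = -0.11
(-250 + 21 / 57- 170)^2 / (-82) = -63568729 / 29602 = -2147.45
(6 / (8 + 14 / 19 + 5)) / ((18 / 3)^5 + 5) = 0.00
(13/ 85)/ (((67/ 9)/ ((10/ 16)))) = 117/ 9112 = 0.01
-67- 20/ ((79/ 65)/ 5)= -149.28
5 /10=1 /2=0.50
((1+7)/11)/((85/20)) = 32/187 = 0.17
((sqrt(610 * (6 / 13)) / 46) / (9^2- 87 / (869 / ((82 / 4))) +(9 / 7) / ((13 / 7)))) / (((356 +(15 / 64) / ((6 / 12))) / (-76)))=-384256 * sqrt(11895) / 42917131635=-0.00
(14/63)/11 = 2/99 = 0.02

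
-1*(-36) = 36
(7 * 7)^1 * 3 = 147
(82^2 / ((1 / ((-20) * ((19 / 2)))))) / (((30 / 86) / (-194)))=2131481104 / 3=710493701.33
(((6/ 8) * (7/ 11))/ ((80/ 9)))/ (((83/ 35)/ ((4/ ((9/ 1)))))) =147/ 14608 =0.01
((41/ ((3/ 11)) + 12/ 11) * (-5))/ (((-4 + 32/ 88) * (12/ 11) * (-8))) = -54967/ 2304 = -23.86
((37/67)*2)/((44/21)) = 777/1474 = 0.53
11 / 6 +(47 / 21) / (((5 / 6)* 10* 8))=1.87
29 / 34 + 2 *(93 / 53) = 7861 / 1802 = 4.36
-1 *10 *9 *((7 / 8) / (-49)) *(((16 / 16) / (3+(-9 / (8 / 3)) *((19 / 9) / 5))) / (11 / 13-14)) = -650 / 8379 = -0.08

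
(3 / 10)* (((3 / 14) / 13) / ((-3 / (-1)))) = 3 / 1820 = 0.00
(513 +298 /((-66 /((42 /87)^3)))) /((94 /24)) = 1649890100 /12609113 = 130.85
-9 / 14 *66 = -297 / 7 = -42.43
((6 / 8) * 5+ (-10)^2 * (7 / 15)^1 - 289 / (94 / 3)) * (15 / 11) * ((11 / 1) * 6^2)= 1045485 / 47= 22244.36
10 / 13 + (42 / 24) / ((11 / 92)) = 2203 / 143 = 15.41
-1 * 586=-586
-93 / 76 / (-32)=93 / 2432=0.04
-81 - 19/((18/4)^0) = -100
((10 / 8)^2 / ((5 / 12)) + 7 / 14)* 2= 17 / 2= 8.50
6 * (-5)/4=-15/2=-7.50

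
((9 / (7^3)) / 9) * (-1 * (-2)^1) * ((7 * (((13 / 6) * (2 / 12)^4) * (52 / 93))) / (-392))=-0.00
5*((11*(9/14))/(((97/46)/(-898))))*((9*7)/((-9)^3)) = 1135970/873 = 1301.23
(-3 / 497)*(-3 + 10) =-3 / 71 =-0.04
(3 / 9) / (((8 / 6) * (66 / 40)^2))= 100 / 1089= 0.09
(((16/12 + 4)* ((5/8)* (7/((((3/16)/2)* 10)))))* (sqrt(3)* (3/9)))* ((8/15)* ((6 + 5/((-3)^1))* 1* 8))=265.68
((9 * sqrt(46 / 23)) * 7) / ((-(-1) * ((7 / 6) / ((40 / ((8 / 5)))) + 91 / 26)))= 675 * sqrt(2) / 38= 25.12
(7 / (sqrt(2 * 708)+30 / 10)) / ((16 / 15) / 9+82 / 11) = 0.02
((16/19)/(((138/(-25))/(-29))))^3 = 195112000000/2253243231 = 86.59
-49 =-49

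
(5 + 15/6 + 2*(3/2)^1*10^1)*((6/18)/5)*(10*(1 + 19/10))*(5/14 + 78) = 159065/28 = 5680.89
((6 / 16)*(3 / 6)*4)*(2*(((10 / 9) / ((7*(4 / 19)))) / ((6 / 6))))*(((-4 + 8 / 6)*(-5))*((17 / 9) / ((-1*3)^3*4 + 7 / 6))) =-32300 / 121149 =-0.27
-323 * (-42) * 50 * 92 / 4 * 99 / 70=22064130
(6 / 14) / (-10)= -3 / 70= -0.04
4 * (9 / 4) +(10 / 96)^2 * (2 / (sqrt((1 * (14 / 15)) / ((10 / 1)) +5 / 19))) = 125 * sqrt(7239) / 292608 +9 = 9.04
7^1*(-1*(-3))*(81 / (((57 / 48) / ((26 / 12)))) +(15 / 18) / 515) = 3103.61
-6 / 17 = -0.35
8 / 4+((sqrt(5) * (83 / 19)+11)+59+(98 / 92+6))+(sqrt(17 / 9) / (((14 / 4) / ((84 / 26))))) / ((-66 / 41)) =-82 * sqrt(17) / 429+83 * sqrt(5) / 19+3637 / 46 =88.05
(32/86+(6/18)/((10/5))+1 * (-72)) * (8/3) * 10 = -737480/387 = -1905.63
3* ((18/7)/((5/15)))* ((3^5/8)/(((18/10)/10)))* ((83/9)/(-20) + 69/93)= 1903905/1736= 1096.72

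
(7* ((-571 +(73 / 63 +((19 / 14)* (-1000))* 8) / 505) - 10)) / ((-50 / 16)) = 153347536 / 113625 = 1349.59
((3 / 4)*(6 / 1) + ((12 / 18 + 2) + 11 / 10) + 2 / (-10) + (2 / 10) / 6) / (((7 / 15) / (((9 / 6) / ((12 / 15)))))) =3645 / 112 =32.54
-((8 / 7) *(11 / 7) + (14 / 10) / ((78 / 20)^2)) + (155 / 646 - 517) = -24970689851 / 48145734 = -518.65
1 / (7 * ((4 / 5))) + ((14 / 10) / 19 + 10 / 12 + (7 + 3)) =88463 / 7980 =11.09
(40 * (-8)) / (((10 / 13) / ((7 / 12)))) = -728 / 3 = -242.67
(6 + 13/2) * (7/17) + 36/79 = 15049/2686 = 5.60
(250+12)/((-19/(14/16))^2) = 0.56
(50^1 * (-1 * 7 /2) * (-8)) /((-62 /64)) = -44800 /31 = -1445.16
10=10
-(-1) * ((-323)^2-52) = 104277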